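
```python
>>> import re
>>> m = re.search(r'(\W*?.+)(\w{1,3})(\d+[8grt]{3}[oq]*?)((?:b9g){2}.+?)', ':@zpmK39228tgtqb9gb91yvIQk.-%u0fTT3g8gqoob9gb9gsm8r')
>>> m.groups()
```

(':@zpmK39228tgtqb9gb91yvIQk.-%u0fT', 'T', '3g8gqoo', 'b9gb9gs')

The match spans [0:48] → ':@zpmK39228tgtqb9gb91yvIQk.-%u0fTT3g8gqoob9gb9gs'.
Captured: group 1 = ':@zpmK39228tgtqb9gb91yvIQk.-%u0fT', group 2 = 'T', group 3 = '3g8gqoo', group 4 = 'b9gb9gs'.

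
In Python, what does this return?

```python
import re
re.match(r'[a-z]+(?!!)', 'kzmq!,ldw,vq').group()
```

'kzm'

`re.match` only tries the pattern at the start of the string.
The match spans [0:3] → 'kzm'.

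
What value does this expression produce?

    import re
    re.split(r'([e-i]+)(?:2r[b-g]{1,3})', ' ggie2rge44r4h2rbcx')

[' ', 'ggie', '44r4', 'h', 'x']

This matches one or more of a character in [e-i] (captured); then the literal '2r', then 1 to 3 of a character in [b-g] (non-capturing group).
Matches to split on: at [1:9] → 'ggie2rge'; at [13:18] → 'h2rbc'.
With a capturing group present, the delimiter's captured portion is kept in the result list.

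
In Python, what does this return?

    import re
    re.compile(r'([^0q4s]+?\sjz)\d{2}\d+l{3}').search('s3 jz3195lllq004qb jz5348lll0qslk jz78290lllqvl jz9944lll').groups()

('3 jz',)

The match spans [1:12] → '3 jz3195lll'.
Captured: group 1 = '3 jz'.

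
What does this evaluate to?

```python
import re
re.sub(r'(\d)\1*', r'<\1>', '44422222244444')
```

'<4><2><4>'

After group 1 captures some text, `\1` only succeeds where that same text appears again.
Matches: at [0:3] → '444'; at [3:9] → '222222'; at [9:14] → '44444'.
Each match is replaced using the text its own group 1 captured.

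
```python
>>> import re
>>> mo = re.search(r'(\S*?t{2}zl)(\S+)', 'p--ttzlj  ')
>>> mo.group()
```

Pattern: zero or more of a non-whitespace character (lazy), then exactly 2 of the literal 't', then the literal 'zl' (captured); then one or more of a non-whitespace character (captured).
`re.search` tries every starting position until one works.
The match spans [0:8] → 'p--ttzlj'.
Captured: group 1 = 'p--ttzl', group 2 = 'j'.

'p--ttzlj'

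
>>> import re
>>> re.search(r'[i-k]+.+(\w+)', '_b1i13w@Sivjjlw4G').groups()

('G',)

The match spans [3:17] → 'i13w@Sivjjlw4G'.
Captured: group 1 = 'G'.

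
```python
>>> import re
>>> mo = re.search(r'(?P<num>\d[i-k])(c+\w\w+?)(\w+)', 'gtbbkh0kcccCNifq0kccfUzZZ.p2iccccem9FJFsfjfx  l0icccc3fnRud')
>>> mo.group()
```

The match spans [6:25] → '0kcccCNifq0kccfUzZZ'.

'0kcccCNifq0kccfUzZZ'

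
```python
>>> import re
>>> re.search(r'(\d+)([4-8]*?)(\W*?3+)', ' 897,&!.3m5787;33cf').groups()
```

The match spans [1:9] → '897,&!.3'.
Captured: group 1 = '897', group 2 = '', group 3 = ',&!.3'.

('897', '', ',&!.3')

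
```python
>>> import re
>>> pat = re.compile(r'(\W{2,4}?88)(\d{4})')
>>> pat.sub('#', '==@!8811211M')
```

'#1M'

Pattern: 2 to 4 of a non-word character (lazy), then the literal '88' (captured); then exactly 4 of a digit (captured).
Matches: at [0:10] → '==@!881121'.
`sub` substitutes '#' at each match site.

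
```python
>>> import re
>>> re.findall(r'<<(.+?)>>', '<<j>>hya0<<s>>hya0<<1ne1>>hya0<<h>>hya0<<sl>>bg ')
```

Walking the string: at [0:5] match '<<j>>', group 1 = 'j'; at [9:14] match '<<s>>', group 1 = 's'; at [18:26] match '<<1ne1>>', group 1 = '1ne1'; at [30:35] match '<<h>>', group 1 = 'h'; at [39:45] match '<<sl>>', group 1 = 'sl'.
One capturing group, so `findall` returns just the captured substring from each match — 5 in all.

['j', 's', '1ne1', 'h', 'sl']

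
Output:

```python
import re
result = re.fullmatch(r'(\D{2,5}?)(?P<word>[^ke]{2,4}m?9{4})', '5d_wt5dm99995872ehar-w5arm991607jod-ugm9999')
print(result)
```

None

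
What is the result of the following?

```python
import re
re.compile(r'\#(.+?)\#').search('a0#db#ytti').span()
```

(2, 6)

The match spans [2:6] → '#db#'.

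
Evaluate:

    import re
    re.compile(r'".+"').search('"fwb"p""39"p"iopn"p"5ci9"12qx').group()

'"fwb"p""39"p"iopn"p"5ci9"'

The match spans [0:25] → '"fwb"p""39"p"iopn"p"5ci9"'.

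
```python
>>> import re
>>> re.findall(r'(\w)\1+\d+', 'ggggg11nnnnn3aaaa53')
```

['g', 'n', 'a']

The backreference `\1` re-matches whatever the first group consumed, character for character.
Because there's exactly one group, `findall` drops the full match and keeps group 1 from each hit.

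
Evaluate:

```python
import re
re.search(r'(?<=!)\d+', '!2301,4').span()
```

(1, 5)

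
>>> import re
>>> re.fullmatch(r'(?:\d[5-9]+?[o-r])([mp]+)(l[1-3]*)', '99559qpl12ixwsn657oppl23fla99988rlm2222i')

None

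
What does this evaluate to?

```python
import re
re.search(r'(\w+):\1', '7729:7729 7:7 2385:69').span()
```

(0, 9)

`\1` is not a pattern — it's the concrete string captured by group 1, re-applied verbatim.
Unlike `match`, `search` isn't anchored — it looks for the pattern anywhere in the string.
The match spans [0:9] → '7729:7729'.
Captured: group 1 = '7729'.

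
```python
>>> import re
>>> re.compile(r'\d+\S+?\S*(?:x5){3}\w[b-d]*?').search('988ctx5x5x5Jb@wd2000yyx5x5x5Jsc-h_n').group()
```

Pattern: one or more of a digit; then one or more of a non-whitespace character (lazy), then zero or more of a non-whitespace character; then the literal 'x5' repeated 3 times, then a word character, then zero or more of a character in [b-d] (lazy).
The match spans [0:29] → '988ctx5x5x5Jb@wd2000yyx5x5x5J'.

'988ctx5x5x5Jb@wd2000yyx5x5x5J'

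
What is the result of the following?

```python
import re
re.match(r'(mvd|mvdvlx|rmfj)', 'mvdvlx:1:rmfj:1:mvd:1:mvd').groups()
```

Alternation isn't longest-match — the leftmost alternative that fits at this position is chosen.
`match` is anchored at position 0; if the pattern doesn't fit there, it returns None.
The match spans [0:3] → 'mvd'.
Captured: group 1 = 'mvd'.

('mvd',)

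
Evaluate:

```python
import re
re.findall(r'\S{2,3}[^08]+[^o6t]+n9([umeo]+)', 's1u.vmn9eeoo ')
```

['eeoo']

Pattern: 2 to 3 of a non-whitespace character, then one or more of any character except [08]; then one or more of any character except [o6t], then the literal 'n9'; then one or more of one of [umeo] (captured).
Matches: at [0:12] match 's1u.vmn9eeoo', group 1 = 'eeoo'.
With a single group, `findall` returns only what that group captured — 1 item.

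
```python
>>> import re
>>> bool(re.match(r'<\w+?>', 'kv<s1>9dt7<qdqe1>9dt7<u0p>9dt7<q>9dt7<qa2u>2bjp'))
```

With `match`, the pattern is implicitly anchored at the beginning.
Here the string doesn't start with a match, so the call returns None, and `bool(None)` is False.

False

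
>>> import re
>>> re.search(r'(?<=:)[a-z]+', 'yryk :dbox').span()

(6, 10)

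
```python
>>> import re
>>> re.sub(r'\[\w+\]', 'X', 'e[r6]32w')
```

'eX32w'

Each match is replaced by 'X'.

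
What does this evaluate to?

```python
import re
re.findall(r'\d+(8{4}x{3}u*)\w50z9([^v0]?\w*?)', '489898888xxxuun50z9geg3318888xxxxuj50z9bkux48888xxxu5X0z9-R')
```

This matches one or more of a digit; then exactly 4 of the literal '8', then exactly 3 of the literal 'x', then zero or more of a literal 'u' (captured); then a word character, then the literal '50z', then the literal '9'; then optionally any character except [v0], then zero or more of a word character (lazy) (captured).
A `+?`/`*?`/`{m,n}?` starts at its minimum and grows only as far as needed for what follows to match.
Scanning left to right: at [0:20] match '489898888xxxuun50z9g', groups = ('8888xxxuu', 'g').
Multiple groups make `findall` return tuples — one 2-tuple for the one match.

[('8888xxxuu', 'g')]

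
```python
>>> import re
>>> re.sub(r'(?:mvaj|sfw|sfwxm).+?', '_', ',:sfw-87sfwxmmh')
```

Branches in `(...|...)` are attempted left-to-right; the first branch that allows the whole pattern to succeed is taken.
Matches: at [2:6] → 'sfw-'; at [8:12] → 'sfwx'.
Each match is replaced by '_'.

',:_87_mmh'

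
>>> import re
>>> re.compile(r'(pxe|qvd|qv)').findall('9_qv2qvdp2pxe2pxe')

['qv', 'qvd', 'pxe', 'pxe']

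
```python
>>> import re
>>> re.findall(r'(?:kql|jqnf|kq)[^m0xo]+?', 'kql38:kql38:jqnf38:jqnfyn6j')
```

Alternation tries branches left to right and keeps the first one that lets the overall match succeed at that position.
Walking the string: at [0:4] → 'kql3'; at [6:10] → 'kql3'; at [12:17] → 'jqnf3'; at [19:24] → 'jqnfy'.
No capturing groups, so `findall` returns the 4 full match strings.

['kql3', 'kql3', 'jqnf3', 'jqnfy']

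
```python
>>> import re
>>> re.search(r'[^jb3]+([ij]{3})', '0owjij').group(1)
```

'jij'

Pattern: one or more of any character except [jb3]; then exactly 3 of one of [ij] (captured).
`re.search` scans for the first position where the pattern succeeds.
The match spans [0:6] → '0owjij'.
Captured: group 1 = 'jij'.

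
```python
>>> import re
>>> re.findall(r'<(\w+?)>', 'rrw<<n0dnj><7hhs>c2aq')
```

Walking the string: at [4:11] match '<n0dnj>', group 1 = 'n0dnj'; at [11:17] match '<7hhs>', group 1 = '7hhs'.
With a single group, `findall` returns only what that group captured — 2 items.

['n0dnj', '7hhs']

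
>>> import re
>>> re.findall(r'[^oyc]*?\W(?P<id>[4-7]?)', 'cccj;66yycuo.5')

Pattern: zero or more of any character except [oyc] (lazy), then a non-word character; then optionally a character in [4-7] (captured as 'id').
Walking the string: at [3:6] match 'j;6', group 1 = '6'; at [12:14] match '.5', group 1 = '5'.
With a single group, `findall` returns only what that group captured — 2 items.

['6', '5']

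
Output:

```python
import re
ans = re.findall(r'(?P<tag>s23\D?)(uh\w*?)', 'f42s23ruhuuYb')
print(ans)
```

Pattern: the literal 's23', then optionally a non-digit (captured as 'tag'); then the literal 'uh', then zero or more of a word character (lazy) (captured).
Walking the string: at [3:9] match 's23ruh', groups = ('s23r', 'uh').
2 groups means the one result is a tuple of 2 captured strings — 1 here.

[('s23r', 'uh')]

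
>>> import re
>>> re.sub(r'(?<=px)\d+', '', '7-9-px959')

'7-9-px'

The `(?=…)`/`(?<=…)` assertion just peeks at neighbouring text; it doesn't advance the match position.
Matches: at [6:9] → '959'.
Each match is replaced by ''.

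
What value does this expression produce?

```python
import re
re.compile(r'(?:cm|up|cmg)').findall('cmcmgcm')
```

Alternation isn't longest-match — the leftmost alternative that fits at this position is chosen.
Matches: at [0:2] → 'cm'; at [2:4] → 'cm'; at [5:7] → 'cm'.
With no groups in the pattern, `findall` gives back each whole match — 3 here.

['cm', 'cm', 'cm']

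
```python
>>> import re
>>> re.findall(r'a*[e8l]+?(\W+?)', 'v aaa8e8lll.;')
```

This matches zero or more of a literal 'a', then one or more of one of [e8l] (lazy); then one or more of a non-word character (lazy) (captured).
A non-greedy quantifier consumes as few characters as it can — just enough that the remainder of the pattern still matches from where it stops; whatever follows it matches normally.
Matches: at [2:12] match 'aaa8e8lll.', group 1 = '.'.
`findall` collects group 1 from the one match (1 total).

['.']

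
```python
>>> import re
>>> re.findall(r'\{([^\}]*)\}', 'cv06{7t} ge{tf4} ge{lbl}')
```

['7t', 'tf4', 'lbl']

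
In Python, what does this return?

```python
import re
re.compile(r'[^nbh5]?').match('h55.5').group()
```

This matches optionally any character except [nbh5].
`re.match` only tries the pattern at the start of the string.
The match spans [0:0] → ''.

''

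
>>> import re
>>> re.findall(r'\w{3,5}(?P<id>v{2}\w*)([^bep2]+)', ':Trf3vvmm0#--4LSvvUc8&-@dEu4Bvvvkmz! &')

Pattern: 3 to 5 of a word character; then exactly 2 of the literal 'v', then zero or more of a word character (captured as 'id'); then one or more of any character except [bep2] (captured).
Scanning left to right: at [1:38] match 'Trf3vvmm0#--4LSvvUc8&-@dEu4Bvvvkmz! &', groups = ('vvmm0', '#--4LSvvUc8&-@dEu4Bvvvkmz! &').
2 groups means the one result is a tuple of 2 captured strings — 1 here.

[('vvmm0', '#--4LSvvUc8&-@dEu4Bvvvkmz! &')]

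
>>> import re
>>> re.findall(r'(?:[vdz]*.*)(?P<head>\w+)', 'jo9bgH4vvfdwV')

Pattern: zero or more of one of [vdz], then zero or more of any character (non-capturing group); then one or more of a word character (captured as 'head').
Walking the string: at [0:13] match 'jo9bgH4vvfdwV', group 1 = 'V'.
One capturing group, so `findall` returns just the captured substring from the one match — 1 in all.

['V']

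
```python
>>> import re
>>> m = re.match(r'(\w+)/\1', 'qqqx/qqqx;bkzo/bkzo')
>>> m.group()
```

'qqqx/qqqx'

A backreference is literal: `\1` must see the identical characters the first group matched.
`match` is anchored at position 0; if the pattern doesn't fit there, it returns None.
The match spans [0:9] → 'qqqx/qqqx'.
Captured: group 1 = 'qqqx'.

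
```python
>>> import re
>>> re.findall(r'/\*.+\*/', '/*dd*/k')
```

['/*dd*/']

Scanning left to right: at [0:6] → '/*dd*/'.
No capturing groups, so `findall` returns the 1 full match string.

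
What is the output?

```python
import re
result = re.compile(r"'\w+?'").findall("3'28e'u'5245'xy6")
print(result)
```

Scanning left to right: at [1:6] → "'28e'"; at [7:13] → "'5245'".
Since nothing is captured, `findall` lists the 2 matched substrings directly.

["'28e'", "'5245'"]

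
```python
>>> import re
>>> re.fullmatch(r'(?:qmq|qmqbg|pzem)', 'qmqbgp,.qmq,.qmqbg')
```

`re.fullmatch` requires the pattern to consume the entire string.
Here there's no way to consume every character, so the call returns None.

None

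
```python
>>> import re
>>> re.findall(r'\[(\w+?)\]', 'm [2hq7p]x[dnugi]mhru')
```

['2hq7p', 'dnugi']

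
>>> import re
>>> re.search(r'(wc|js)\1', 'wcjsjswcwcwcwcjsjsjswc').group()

'jsjs'

A backreference is literal: `\1` must see the identical characters the first group matched.
`search` walks the string left to right and returns the first match it finds.
The match spans [2:6] → 'jsjs'.
Captured: group 1 = 'js'.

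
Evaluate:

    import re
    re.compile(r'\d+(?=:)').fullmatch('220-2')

None

`fullmatch` succeeds only if the pattern covers the string from start to end.
Here the string isn't matched end-to-end, so the call returns None.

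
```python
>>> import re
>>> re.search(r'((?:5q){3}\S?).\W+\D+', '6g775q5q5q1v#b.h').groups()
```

The match spans [4:16] → '5q5q5q1v#b.h'.
Captured: group 1 = '5q5q5q1'.

('5q5q5q1',)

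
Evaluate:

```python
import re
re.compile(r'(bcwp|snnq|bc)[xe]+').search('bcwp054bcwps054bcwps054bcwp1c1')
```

Unlike `match`, `search` isn't anchored — it looks for the pattern anywhere in the string.
Here the pattern never matches, so the call returns None.

None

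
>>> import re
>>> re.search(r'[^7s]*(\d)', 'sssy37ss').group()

'y37'

The pattern matches zero or more of any character except [7s]; then a digit (captured).
`search` walks the string left to right and returns the first match it finds.
The match spans [3:6] → 'y37'.
Captured: group 1 = '7'.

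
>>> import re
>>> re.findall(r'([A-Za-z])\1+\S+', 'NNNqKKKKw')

['N']

`\1` has to match the exact text group 1 already captured.
With a single group, `findall` returns only what that group captured — 1 item.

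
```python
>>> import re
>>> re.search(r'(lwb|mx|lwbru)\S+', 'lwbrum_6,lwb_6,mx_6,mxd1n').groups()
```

Alternation isn't longest-match — the leftmost alternative that fits at this position is chosen.
`re.search` tries every starting position until one works.
The match spans [0:25] → 'lwbrum_6,lwb_6,mx_6,mxd1n'.
Captured: group 1 = 'lwb'.

('lwb',)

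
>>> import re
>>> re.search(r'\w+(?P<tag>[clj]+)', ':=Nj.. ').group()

This matches one or more of a word character; then one or more of one of [clj] (captured as 'tag').
`re.search` tries every starting position until one works.
The match spans [2:4] → 'Nj'.
Captured: group 1 = 'j'.

'Nj'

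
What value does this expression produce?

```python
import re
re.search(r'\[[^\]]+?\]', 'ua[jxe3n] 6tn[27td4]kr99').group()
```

Unlike `match`, `search` isn't anchored — it looks for the pattern anywhere in the string.
The match spans [2:9] → '[jxe3n]'.

'[jxe3n]'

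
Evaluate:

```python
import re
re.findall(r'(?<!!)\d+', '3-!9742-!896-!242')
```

A negative assertion filters positions out without eating any characters.
Matches: at [0:1] → '3'; at [4:7] → '742'; at [10:12] → '96'; at [15:17] → '42'.
With no groups in the pattern, `findall` gives back each whole match — 4 here.

['3', '742', '96', '42']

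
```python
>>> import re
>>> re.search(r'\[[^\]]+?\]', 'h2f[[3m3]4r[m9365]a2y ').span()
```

`re.search` scans for the first position where the pattern succeeds.
The match spans [3:9] → '[[3m3]'.

(3, 9)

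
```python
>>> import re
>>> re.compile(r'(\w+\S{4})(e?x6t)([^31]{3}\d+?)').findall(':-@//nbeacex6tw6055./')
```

The `?` after the quantifier makes it lazy — it takes as little as possible before letting the rest of the pattern try.
With 3 capturing groups, `findall` returns a 3-tuple per match.

[('nbeace', 'x6t', 'w605')]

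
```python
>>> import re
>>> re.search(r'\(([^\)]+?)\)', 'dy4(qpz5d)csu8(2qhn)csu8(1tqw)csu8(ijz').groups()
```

Unlike `match`, `search` isn't anchored — it looks for the pattern anywhere in the string.
The match spans [3:10] → '(qpz5d)'.
Captured: group 1 = 'qpz5d'.

('qpz5d',)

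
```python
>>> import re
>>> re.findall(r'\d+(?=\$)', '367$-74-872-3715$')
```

Because the assertion is zero-width, the text it checks is not consumed and won't appear in the result.
Since nothing is captured, `findall` lists the 2 matched substrings directly.

['367', '3715']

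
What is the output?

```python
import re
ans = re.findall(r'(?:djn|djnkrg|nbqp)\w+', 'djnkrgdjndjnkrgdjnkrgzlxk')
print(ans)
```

['djnkrgdjndjnkrgdjnkrgzlxk']

Since nothing is captured, `findall` lists the 1 matched substring directly.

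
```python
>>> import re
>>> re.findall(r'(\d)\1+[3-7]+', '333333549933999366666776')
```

['3', '9', '9']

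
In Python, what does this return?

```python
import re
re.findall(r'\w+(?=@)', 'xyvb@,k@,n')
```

['xyvb', 'k']

Lookahead/lookbehind check context without consuming it, so the matched span excludes the asserted characters.
Since nothing is captured, `findall` lists the 2 matched substrings directly.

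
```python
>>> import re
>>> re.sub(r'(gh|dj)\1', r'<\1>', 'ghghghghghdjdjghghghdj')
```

'<gh><gh>gh<dj><gh>ghdj'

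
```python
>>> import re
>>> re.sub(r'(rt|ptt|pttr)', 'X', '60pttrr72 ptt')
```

'60Xrr72 X'

Alternation isn't longest-match — the leftmost alternative that fits at this position is chosen.
Matches: at [2:5] → 'ptt'; at [10:13] → 'ptt'.
Each match is replaced by 'X'.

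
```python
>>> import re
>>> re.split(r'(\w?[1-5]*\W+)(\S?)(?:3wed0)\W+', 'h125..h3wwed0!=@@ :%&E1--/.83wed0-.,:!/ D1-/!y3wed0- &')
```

['h125..h3wwed0!=@@ :%&', 'E1--/.', '8', '', 'D1-/!', 'y', '']

This matches optionally a word character, then zero or more of a character in [1-5], then one or more of a non-word character (captured); then optionally a non-whitespace character (captured); then the literal '3w', then the literal 'ed0' (non-capturing group); then one or more of a non-word character.
Matches to split on: at [21:40] → 'E1--/.83wed0-.,:!/ '; at [40:54] → 'D1-/!y3wed0- &'.
`re.split` interleaves the captured-group text with the surrounding fragments.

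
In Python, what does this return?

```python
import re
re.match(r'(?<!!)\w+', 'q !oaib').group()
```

'q'

With `match`, the pattern is implicitly anchored at the beginning.
The match spans [0:1] → 'q'.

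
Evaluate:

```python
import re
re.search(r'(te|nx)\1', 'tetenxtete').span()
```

After group 1 captures some text, `\1` only succeeds where that same text appears again.
`re.search` tries every starting position until one works.
The match spans [0:4] → 'tete'.
Captured: group 1 = 'te'.

(0, 4)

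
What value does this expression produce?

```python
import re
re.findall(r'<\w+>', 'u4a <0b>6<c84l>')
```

Walking the string: at [4:8] → '<0b>'; at [9:15] → '<c84l>'.
With no groups in the pattern, `findall` gives back each whole match — 2 here.

['<0b>', '<c84l>']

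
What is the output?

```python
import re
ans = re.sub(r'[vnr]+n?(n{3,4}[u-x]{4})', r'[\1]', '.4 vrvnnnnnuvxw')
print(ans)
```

The replacement refers to a captured group, so each match is rewritten using its own captured text.

.4 [nnnuvxw]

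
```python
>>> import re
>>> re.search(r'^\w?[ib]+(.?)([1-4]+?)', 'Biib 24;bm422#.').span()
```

A non-greedy quantifier consumes as few characters as it can — just enough that the remainder of the pattern still matches from where it stops; whatever follows it matches normally.
The match spans [0:6] → 'Biib 2'.

(0, 6)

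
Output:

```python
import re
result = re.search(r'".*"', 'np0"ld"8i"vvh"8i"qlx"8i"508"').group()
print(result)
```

`search` walks the string left to right and returns the first match it finds.
The match spans [3:28] → '"ld"8i"vvh"8i"qlx"8i"508"'.

"ld"8i"vvh"8i"qlx"8i"508"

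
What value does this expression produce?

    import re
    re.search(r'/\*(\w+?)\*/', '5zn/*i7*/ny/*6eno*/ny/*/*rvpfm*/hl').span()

(3, 9)

`re.search` tries every starting position until one works.
The match spans [3:9] → '/*i7*/'.
Captured: group 1 = 'i7'.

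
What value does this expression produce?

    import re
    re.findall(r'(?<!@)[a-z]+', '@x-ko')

The negative lookaround is zero-width — it rules out positions where the adjacent text would match, without consuming anything.
Walking the string: at [3:5] → 'ko'.
`findall` yields the raw match text (1 of them) because the pattern has no groups.

['ko']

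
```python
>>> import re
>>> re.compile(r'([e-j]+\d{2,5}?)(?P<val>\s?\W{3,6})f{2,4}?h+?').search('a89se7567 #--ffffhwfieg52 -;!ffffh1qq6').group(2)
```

' #--'

The pattern matches one or more of a character in [e-j], then 2 to 5 of a digit (lazy) (captured); then optionally whitespace, then 3 to 6 of a non-word character (captured as 'val'); then 2 to 4 of a literal 'f' (lazy), then one or more of a literal 'h' (lazy).
`search` walks the string left to right and returns the first match it finds.
The match spans [4:18] → 'e7567 #--ffffh'.
Captured: group 1 = 'e7567', group 2 = ' #--'.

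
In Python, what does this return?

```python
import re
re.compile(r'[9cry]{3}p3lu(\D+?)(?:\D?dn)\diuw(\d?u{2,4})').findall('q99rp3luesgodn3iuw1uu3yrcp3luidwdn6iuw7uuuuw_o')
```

[('esg', '1uu'), ('id', '7uuuu')]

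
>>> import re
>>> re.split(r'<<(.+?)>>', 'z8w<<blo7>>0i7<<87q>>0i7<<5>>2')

['z8w', 'blo7', '0i7', '87q', '0i7', '5', '2']

Matches to split on: at [3:11] → '<<blo7>>'; at [14:21] → '<<87q>>'; at [24:29] → '<<5>>'.
The group in the pattern means `split` returns the separators' captures alongside the pieces.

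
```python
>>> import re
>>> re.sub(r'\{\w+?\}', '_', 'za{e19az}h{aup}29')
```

'za_h_29'

Every occurrence is swapped for '_'.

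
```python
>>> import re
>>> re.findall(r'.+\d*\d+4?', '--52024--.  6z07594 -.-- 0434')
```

['--52024--.  6z07594 -.-- 0434']

This matches one or more of any character, then zero or more of a digit; then one or more of a digit; then optionally a literal '4'.
Walking the string: at [0:29] → '--52024--.  6z07594 -.-- 0434'.
Since nothing is captured, `findall` lists the 1 matched substring directly.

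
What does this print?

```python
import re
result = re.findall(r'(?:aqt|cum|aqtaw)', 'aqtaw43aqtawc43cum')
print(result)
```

Alternation tries branches left to right and keeps the first one that lets the overall match succeed at that position.
Matches: at [0:3] → 'aqt'; at [7:10] → 'aqt'; at [15:18] → 'cum'.
With no groups in the pattern, `findall` gives back each whole match — 3 here.

['aqt', 'aqt', 'cum']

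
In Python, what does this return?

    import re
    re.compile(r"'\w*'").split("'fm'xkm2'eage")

Each match becomes a cut point; 2 segments remain.

['', "xkm2'eage"]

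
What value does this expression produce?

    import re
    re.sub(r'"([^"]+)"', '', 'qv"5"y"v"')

'qvy'

Matches: at [2:5] → '"5"'; at [6:9] → '"v"'.
`sub` substitutes '' at each match site.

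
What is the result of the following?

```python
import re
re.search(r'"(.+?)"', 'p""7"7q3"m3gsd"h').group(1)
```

The match spans [1:5] → '""7"'.
Captured: group 1 = '"7'.

'"7'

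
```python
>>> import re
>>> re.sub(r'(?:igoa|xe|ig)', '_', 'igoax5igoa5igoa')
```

'_x5_5_'

Alternation isn't longest-match — the leftmost alternative that fits at this position is chosen.
Matches: at [0:4] → 'igoa'; at [6:10] → 'igoa'; at [11:15] → 'igoa'.
Every occurrence is swapped for '_'.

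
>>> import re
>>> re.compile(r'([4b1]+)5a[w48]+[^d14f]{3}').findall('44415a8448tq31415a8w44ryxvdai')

Pattern: one or more of one of [4b1] (captured); then the literal '5a', then one or more of one of [w48], then exactly 3 of any character except [d14f].
Matches: at [0:13] match '44415a8448tq3', group 1 = '4441'; at [13:25] match '1415a8w44ryx', group 1 = '141'.
`findall` collects group 1 from each match (2 total).

['4441', '141']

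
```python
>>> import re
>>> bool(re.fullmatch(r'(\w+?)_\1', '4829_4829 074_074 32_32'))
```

False

For `fullmatch`, every character of the input must be accounted for by the pattern.
Here the string isn't matched end-to-end, so the call returns None, and `bool(None)` is False.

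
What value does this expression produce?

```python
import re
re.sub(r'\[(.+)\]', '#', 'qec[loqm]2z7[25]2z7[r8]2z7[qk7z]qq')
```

Each match is replaced by '#'.

'qec#qq'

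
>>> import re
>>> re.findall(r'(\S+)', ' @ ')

This matches one or more of a non-whitespace character (captured).
Scanning left to right: at [1:2] match '@', group 1 = '@'.
Because there's exactly one group, `findall` drops the full match and keeps group 1 from the one hit.

['@']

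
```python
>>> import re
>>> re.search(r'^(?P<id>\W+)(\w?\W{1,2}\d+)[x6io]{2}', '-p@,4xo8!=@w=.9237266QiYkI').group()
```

Pattern: anchored at the start of the string; then one or more of a non-word character (captured as 'id'); then optionally a word character, then 1 to 2 of a non-word character, then one or more of a digit (captured); then exactly 2 of one of [x6io].
Unlike `match`, `search` isn't anchored — it looks for the pattern anywhere in the string.
The match spans [0:7] → '-p@,4xo'.
Captured: group 1 = '-', group 2 = 'p@,4'.

'-p@,4xo'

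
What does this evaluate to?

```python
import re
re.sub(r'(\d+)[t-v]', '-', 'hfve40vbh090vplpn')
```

The pattern matches one or more of a digit (captured); then a character in [t-v].
Each match is replaced by '-'.

'hfve-bh-plpn'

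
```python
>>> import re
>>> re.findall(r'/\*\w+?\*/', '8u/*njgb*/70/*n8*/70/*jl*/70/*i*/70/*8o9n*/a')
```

Scanning left to right: at [2:10] → '/*njgb*/'; at [12:18] → '/*n8*/'; at [20:26] → '/*jl*/'; at [28:33] → '/*i*/'; at [35:43] → '/*8o9n*/'.
Since nothing is captured, `findall` lists the 5 matched substrings directly.

['/*njgb*/', '/*n8*/', '/*jl*/', '/*i*/', '/*8o9n*/']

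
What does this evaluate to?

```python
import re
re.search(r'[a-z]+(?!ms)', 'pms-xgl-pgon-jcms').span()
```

(0, 3)

`(?!…)`/`(?<!…)` only lets a position through if the neighbouring text does NOT match; no characters are consumed.
`re.search` tries every starting position until one works.
The match spans [0:3] → 'pms'.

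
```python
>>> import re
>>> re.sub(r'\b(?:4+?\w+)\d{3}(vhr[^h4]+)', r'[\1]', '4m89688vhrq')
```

'[vhrq]'

Pattern: a word boundary (`\b`, zero-width); then one or more of the literal '4' (lazy), then one or more of a word character (non-capturing group); then exactly 3 of a digit; then the literal 'vhr', then one or more of any character except [h4] (captured).
Matches: at [0:11] → '4m89688vhrq'.
`\1` in the replacement pulls in group 1's text for each match.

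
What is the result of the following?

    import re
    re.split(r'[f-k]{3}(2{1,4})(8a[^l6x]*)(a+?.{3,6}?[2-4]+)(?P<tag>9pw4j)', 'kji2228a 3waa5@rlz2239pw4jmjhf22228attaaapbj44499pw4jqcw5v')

['', '222', '8a 3wa', 'a5@rlz223', '9pw4j', 'mjhf22228attaaapbj44499pw4jqcw5v']

The group in the pattern means `split` returns the separators' captures alongside the pieces.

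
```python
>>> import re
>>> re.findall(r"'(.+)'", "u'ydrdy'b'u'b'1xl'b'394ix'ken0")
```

["ydrdy'b'u'b'1xl'b'394ix"]

Scanning left to right: at [1:26] match "'ydrdy'b'u'b'1xl'b'394ix'", group 1 = "ydrdy'b'u'b'1xl'b'394ix".
With a single group, `findall` returns only what that group captured — 1 item.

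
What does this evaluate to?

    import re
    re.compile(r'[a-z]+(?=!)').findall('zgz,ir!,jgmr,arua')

The lookaround is zero-width — it requires the adjacent text to match without consuming it, so the asserted text isn't part of the match.
Scanning left to right: at [4:6] → 'ir'.
No capturing groups, so `findall` returns the 1 full match string.

['ir']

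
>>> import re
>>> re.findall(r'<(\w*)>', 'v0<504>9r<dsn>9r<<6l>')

['504', 'dsn', '6l']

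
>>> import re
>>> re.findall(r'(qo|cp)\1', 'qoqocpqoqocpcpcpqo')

A backreference is literal: `\1` must see the identical characters the first group matched.
Because there's exactly one group, `findall` drops the full match and keeps group 1 from each hit.

['qo', 'qo', 'cp']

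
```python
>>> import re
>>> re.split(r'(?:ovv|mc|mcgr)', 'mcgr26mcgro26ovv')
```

`|` is ordered: at each position the engine commits to the first alternative that works.
Splitting on the pattern gives 4 pieces.

['', 'gr26', 'gro26', '']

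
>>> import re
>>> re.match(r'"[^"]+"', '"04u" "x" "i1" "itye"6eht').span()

(0, 5)

`match` is anchored at position 0; if the pattern doesn't fit there, it returns None.
The match spans [0:5] → '"04u"'.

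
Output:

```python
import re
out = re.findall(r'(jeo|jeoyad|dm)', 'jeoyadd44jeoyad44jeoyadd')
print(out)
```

['jeo', 'jeo', 'jeo']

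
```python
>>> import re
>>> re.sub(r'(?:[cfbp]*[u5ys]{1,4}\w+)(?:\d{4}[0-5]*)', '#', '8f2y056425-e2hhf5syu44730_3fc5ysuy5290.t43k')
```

This matches zero or more of one of [cfbp], then 1 to 4 of one of [u5ys], then one or more of a word character (non-capturing group); then exactly 4 of a digit, then zero or more of a character in [0-5] (non-capturing group).
`sub` substitutes '#' at each match site.

'8f2#-e2hh#.t43k'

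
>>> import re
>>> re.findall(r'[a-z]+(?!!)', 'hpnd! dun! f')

`(?!…)`/`(?<!…)` only lets a position through if the neighbouring text does NOT match; no characters are consumed.
Matches: at [0:3] → 'hpn'; at [6:8] → 'du'; at [11:12] → 'f'.
Since nothing is captured, `findall` lists the 3 matched substrings directly.

['hpn', 'du', 'f']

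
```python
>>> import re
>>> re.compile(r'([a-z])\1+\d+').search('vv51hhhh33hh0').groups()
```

`\1` is not a pattern — it's the concrete string captured by group 1, re-applied verbatim.
`search` walks the string left to right and returns the first match it finds.
The match spans [0:4] → 'vv51'.
Captured: group 1 = 'v'.

('v',)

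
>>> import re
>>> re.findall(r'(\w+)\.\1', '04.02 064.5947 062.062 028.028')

The backreference `\1` re-matches whatever the first group consumed, character for character.
Scanning left to right: at [15:22] match '062.062', group 1 = '062'; at [23:30] match '028.028', group 1 = '028'.
One capturing group, so `findall` returns just the captured substring from each match — 2 in all.

['062', '028']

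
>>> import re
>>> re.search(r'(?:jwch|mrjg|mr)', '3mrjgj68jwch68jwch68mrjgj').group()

'mrjg'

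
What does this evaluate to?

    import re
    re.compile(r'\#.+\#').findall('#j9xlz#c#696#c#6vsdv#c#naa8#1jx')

Walking the string: at [0:28] → '#j9xlz#c#696#c#6vsdv#c#naa8#'.
With no groups in the pattern, `findall` gives back each whole match — 1 here.

['#j9xlz#c#696#c#6vsdv#c#naa8#']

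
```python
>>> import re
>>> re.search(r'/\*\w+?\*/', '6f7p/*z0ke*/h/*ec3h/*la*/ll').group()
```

`re.search` scans for the first position where the pattern succeeds.
The match spans [4:12] → '/*z0ke*/'.

'/*z0ke*/'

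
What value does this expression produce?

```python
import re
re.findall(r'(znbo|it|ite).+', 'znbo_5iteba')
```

Because there's exactly one group, `findall` drops the full match and keeps group 1 from the one hit.

['znbo']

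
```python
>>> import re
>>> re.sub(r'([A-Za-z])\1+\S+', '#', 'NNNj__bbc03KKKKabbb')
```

'#'

After group 1 captures some text, `\1` only succeeds where that same text appears again.
`sub` substitutes '#' at each match site.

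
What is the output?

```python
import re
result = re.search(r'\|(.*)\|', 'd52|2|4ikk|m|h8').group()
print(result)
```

|2|4ikk|m|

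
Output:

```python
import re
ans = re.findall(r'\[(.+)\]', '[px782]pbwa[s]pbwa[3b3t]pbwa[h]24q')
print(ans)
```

Scanning left to right: at [0:31] match '[px782]pbwa[s]pbwa[3b3t]pbwa[h]', group 1 = 'px782]pbwa[s]pbwa[3b3t]pbwa[h'.
With a single group, `findall` returns only what that group captured — 1 item.

['px782]pbwa[s]pbwa[3b3t]pbwa[h']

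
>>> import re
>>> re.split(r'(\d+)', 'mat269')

['mat', '269', '']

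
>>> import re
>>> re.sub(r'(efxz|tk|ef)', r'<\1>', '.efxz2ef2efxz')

'.<efxz>2<ef>2<efxz>'

Branches in `(...|...)` are attempted left-to-right; the first branch that allows the whole pattern to succeed is taken.
Matches: at [1:5] → 'efxz'; at [6:8] → 'ef'; at [9:13] → 'efxz'.
The replacement refers to a captured group, so each match is rewritten using its own captured text.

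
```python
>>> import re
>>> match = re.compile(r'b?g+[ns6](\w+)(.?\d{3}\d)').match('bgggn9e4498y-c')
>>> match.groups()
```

('9e', '4498')

The match spans [0:11] → 'bgggn9e4498'.
Captured: group 1 = '9e', group 2 = '4498'.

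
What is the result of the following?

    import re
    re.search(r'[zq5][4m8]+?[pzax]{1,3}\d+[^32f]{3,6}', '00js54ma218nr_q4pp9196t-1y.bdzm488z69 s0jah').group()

'54ma218nr_q4p'

This matches one of [zq5], then one or more of one of [4m8] (lazy), then 1 to 3 of one of [pzax]; then one or more of a digit, then 3 to 6 of any character except [32f].
`search` walks the string left to right and returns the first match it finds.
The match spans [4:17] → '54ma218nr_q4p'.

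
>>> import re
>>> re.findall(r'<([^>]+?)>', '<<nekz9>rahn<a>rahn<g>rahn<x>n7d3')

['<nekz9', 'a', 'g', 'x']

Matches: at [0:8] match '<<nekz9>', group 1 = '<nekz9'; at [12:15] match '<a>', group 1 = 'a'; at [19:22] match '<g>', group 1 = 'g'; at [26:29] match '<x>', group 1 = 'x'.
With a single group, `findall` returns only what that group captured — 4 items.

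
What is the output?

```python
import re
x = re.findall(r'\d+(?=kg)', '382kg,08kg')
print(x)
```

['382', '08']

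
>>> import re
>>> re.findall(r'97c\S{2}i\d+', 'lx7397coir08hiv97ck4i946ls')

['97ck4i946']

Pattern: the literal '97c', then exactly 2 of a non-whitespace character; then a literal 'i', then one or more of a digit.
Matches: at [15:24] → '97ck4i946'.
`findall` yields the raw match text (1 of them) because the pattern has no groups.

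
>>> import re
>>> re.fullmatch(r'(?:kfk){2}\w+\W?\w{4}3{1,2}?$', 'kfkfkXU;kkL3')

None

`fullmatch` succeeds only if the pattern covers the string from start to end.
Here there's no way to consume every character, so the call returns None.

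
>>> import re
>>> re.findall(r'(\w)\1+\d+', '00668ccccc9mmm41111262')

['0', 'c', 'm']

The backreference `\1` re-matches whatever the first group consumed, character for character.
Walking the string: at [0:5] match '00668', group 1 = '0'; at [5:11] match 'ccccc9', group 1 = 'c'; at [11:22] match 'mmm41111262', group 1 = 'm'.
With a single group, `findall` returns only what that group captured — 3 items.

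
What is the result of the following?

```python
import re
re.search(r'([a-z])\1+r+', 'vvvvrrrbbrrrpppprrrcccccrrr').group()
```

'vvvvrrr'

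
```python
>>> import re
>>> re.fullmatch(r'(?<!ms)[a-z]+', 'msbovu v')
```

None

`re.fullmatch` requires the pattern to consume the entire string.
Here there's no way to consume every character, so the call returns None.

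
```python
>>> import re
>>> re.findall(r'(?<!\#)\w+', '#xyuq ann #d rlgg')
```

['yuq', 'ann', 'rlgg']

`(?!…)`/`(?<!…)` only lets a position through if the neighbouring text does NOT match; no characters are consumed.
With no groups in the pattern, `findall` gives back each whole match — 3 here.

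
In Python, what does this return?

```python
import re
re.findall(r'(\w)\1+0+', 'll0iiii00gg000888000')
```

The backreference `\1` re-matches whatever the first group consumed, character for character.
`findall` collects group 1 from each match (4 total).

['l', 'i', 'g', '8']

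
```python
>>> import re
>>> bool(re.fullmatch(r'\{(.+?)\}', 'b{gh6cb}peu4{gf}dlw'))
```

For `fullmatch`, every character of the input must be accounted for by the pattern.
Here the string isn't matched end-to-end, so the call returns None, and `bool(None)` is False.

False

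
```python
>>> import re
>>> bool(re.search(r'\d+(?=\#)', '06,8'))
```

False

The lookaround is zero-width — it requires the adjacent text to match without consuming it, so the asserted text isn't part of the match.
Unlike `match`, `search` isn't anchored — it looks for the pattern anywhere in the string.
Here nothing in the string fits, so the call returns None, and `bool(None)` is False.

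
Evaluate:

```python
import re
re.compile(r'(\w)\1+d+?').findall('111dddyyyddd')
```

['1', 'y']

After group 1 captures some text, `\1` only succeeds where that same text appears again.
With a single group, `findall` returns only what that group captured — 2 items.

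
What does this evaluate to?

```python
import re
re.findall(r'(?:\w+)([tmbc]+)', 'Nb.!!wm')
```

['b', 'm']

The pattern matches one or more of a word character (non-capturing group); then one or more of one of [tmbc] (captured).
Scanning left to right: at [0:2] match 'Nb', group 1 = 'b'; at [5:7] match 'wm', group 1 = 'm'.
With a single group, `findall` returns only what that group captured — 2 items.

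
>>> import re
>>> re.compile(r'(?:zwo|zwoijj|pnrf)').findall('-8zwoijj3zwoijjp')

['zwo', 'zwo']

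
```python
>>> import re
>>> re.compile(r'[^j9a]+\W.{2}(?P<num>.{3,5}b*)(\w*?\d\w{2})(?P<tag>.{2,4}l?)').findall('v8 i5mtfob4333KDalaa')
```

Lazy quantifiers expand one character at a time until the remainder of the pattern can match.
With 3 capturing groups, `findall` returns a 3-tuple per match.

[('mtfob', '433', '3KDal')]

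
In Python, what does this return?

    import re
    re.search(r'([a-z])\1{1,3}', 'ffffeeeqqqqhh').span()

`\1` has to match the exact text group 1 already captured.
The match spans [0:4] → 'ffff'.

(0, 4)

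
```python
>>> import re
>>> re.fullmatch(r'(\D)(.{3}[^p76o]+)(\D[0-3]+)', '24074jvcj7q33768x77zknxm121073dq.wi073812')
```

Pattern: a non-digit (captured); then exactly 3 of any character, then one or more of any character except [p76o] (captured); then a non-digit, then one or more of a character in [0-3] (captured).
`re.fullmatch` requires the pattern to consume the entire string.
Here there's no way to consume every character, so the call returns None.

None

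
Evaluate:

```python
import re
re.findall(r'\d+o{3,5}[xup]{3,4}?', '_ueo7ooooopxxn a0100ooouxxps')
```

Pattern: one or more of a digit, then 3 to 5 of a literal 'o'; then 3 to 4 of one of [xup] (lazy).
A non-greedy quantifier consumes as few characters as it can — just enough that the remainder of the pattern still matches from where it stops; whatever follows it matches normally.
Walking the string: at [4:13] → '7ooooopxx'; at [16:26] → '0100ooouxx'.
`findall` yields the raw match text (2 of them) because the pattern has no groups.

['7ooooopxx', '0100ooouxx']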